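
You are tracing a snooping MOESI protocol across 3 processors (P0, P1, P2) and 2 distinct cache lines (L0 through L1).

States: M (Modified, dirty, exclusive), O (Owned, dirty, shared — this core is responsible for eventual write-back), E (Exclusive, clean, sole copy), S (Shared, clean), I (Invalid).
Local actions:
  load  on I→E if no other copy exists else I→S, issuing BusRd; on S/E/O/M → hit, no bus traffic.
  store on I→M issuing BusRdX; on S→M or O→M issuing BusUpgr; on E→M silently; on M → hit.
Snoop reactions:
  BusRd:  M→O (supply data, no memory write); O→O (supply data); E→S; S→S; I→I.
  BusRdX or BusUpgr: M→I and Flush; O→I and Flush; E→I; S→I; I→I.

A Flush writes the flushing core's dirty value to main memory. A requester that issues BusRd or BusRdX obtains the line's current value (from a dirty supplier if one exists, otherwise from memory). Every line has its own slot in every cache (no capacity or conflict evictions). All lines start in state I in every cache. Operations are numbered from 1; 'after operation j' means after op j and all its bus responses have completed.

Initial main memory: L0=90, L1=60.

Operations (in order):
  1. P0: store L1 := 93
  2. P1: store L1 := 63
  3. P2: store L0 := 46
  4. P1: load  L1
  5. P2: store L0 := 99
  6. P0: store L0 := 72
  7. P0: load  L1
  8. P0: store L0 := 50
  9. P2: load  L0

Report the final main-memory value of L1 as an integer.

memory[L1] = 93

step 1: P0: store L1 := 93  ⟶  MII  (L1)  txn=BusRdX  M[L1]=60
step 2: P1: store L1 := 63  ⟶  IMI  (L1)  txn=BusRdX+Flush  M[L1]=93
step 3: P2: store L0 := 46  ⟶  IIM  (L0)  txn=BusRdX  M[L0]=90
step 4: P1: load  L1  ⟶  IMI  (L1)  txn=∅  M[L1]=93
step 5: P2: store L0 := 99  ⟶  IIM  (L0)  txn=∅  M[L0]=90
step 6: P0: store L0 := 72  ⟶  MII  (L0)  txn=BusRdX+Flush  M[L0]=99
step 7: P0: load  L1  ⟶  SOI  (L1)  txn=BusRd  M[L1]=93
step 8: P0: store L0 := 50  ⟶  MII  (L0)  txn=∅  M[L0]=99
step 9: P2: load  L0  ⟶  OIS  (L0)  txn=BusRd  M[L0]=99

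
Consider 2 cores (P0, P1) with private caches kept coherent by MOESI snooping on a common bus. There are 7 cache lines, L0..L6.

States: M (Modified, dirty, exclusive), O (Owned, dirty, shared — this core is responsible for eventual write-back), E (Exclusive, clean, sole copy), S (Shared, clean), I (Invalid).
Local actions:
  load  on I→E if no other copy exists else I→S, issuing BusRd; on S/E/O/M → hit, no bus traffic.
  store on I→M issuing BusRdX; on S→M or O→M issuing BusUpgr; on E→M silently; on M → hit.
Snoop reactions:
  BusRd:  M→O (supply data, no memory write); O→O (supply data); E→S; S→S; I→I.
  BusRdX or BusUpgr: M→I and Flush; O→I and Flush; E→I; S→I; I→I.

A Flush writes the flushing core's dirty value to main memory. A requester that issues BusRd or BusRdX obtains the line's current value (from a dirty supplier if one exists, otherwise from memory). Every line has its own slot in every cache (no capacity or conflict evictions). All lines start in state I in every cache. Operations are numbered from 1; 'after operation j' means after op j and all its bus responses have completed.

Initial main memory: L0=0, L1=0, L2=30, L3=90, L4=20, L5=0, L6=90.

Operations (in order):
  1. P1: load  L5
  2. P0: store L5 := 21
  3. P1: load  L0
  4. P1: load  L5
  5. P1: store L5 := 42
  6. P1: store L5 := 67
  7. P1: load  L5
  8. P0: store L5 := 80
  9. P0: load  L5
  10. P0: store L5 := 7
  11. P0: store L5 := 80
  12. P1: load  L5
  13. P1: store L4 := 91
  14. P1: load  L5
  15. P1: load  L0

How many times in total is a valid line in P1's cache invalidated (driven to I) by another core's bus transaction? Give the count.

  op1 P1: load  L5 → I/E on L5; bus BusRd; mem=0
  op2 P0: store L5 := 21 → M/I on L5; bus BusRdX; mem=0
  op3 P1: load  L0 → I/E on L0; bus BusRd; mem=0
  op4 P1: load  L5 → O/S on L5; bus BusRd; mem=0
  op5 P1: store L5 := 42 → I/M on L5; bus BusUpgr Flush; mem=21
  op6 P1: store L5 := 67 → I/M on L5; bus (none); mem=21
  op7 P1: load  L5 → I/M on L5; bus (none); mem=21
  op8 P0: store L5 := 80 → M/I on L5; bus BusRdX Flush; mem=67
  op9 P0: load  L5 → M/I on L5; bus (none); mem=67
  op10 P0: store L5 := 7 → M/I on L5; bus (none); mem=67
  op11 P0: store L5 := 80 → M/I on L5; bus (none); mem=67
  op12 P1: load  L5 → O/S on L5; bus BusRd; mem=67
  op13 P1: store L4 := 91 → I/M on L4; bus BusRdX; mem=20
  op14 P1: load  L5 → O/S on L5; bus (none); mem=67
  op15 P1: load  L0 → I/E on L0; bus (none); mem=0

invalidations = 2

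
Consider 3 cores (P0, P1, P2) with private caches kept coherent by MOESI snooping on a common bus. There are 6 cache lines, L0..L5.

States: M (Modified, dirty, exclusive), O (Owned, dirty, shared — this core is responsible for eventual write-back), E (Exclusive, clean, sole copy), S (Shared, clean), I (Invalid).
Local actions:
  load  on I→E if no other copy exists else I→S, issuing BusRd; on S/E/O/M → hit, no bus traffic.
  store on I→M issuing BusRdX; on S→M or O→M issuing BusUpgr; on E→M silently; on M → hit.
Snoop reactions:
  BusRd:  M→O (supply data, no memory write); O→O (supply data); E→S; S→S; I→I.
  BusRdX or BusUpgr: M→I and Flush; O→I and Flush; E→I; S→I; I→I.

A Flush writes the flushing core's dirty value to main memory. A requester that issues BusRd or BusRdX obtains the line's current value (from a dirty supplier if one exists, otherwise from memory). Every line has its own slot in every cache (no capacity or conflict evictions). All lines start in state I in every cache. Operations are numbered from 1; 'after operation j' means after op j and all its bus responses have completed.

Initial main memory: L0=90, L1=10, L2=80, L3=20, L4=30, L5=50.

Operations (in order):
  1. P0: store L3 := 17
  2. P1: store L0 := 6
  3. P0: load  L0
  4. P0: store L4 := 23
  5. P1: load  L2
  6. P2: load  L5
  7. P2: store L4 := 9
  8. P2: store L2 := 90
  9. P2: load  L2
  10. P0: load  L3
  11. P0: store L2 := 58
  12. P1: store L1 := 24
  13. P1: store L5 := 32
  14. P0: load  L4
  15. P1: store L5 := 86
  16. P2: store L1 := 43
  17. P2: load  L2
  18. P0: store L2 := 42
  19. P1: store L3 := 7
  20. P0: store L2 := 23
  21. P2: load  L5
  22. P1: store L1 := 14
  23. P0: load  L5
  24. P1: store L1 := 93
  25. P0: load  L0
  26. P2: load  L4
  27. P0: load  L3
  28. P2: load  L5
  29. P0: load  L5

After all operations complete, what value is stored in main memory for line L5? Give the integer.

step 1: P0: store L3 := 17  ⟶  MII  (L3)  txn=BusRdX  M[L3]=20
step 2: P1: store L0 := 6  ⟶  IMI  (L0)  txn=BusRdX  M[L0]=90
step 3: P0: load  L0  ⟶  SOI  (L0)  txn=BusRd  M[L0]=90
step 4: P0: store L4 := 23  ⟶  MII  (L4)  txn=BusRdX  M[L4]=30
step 5: P1: load  L2  ⟶  IEI  (L2)  txn=BusRd  M[L2]=80
step 6: P2: load  L5  ⟶  IIE  (L5)  txn=BusRd  M[L5]=50
step 7: P2: store L4 := 9  ⟶  IIM  (L4)  txn=BusRdX+Flush  M[L4]=23
step 8: P2: store L2 := 90  ⟶  IIM  (L2)  txn=BusRdX  M[L2]=80
step 9: P2: load  L2  ⟶  IIM  (L2)  txn=∅  M[L2]=80
step 10: P0: load  L3  ⟶  MII  (L3)  txn=∅  M[L3]=20
step 11: P0: store L2 := 58  ⟶  MII  (L2)  txn=BusRdX+Flush  M[L2]=90
step 12: P1: store L1 := 24  ⟶  IMI  (L1)  txn=BusRdX  M[L1]=10
step 13: P1: store L5 := 32  ⟶  IMI  (L5)  txn=BusRdX  M[L5]=50
step 14: P0: load  L4  ⟶  SIO  (L4)  txn=BusRd  M[L4]=23
step 15: P1: store L5 := 86  ⟶  IMI  (L5)  txn=∅  M[L5]=50
step 16: P2: store L1 := 43  ⟶  IIM  (L1)  txn=BusRdX+Flush  M[L1]=24
step 17: P2: load  L2  ⟶  OIS  (L2)  txn=BusRd  M[L2]=90
step 18: P0: store L2 := 42  ⟶  MII  (L2)  txn=BusUpgr  M[L2]=90
step 19: P1: store L3 := 7  ⟶  IMI  (L3)  txn=BusRdX+Flush  M[L3]=17
step 20: P0: store L2 := 23  ⟶  MII  (L2)  txn=∅  M[L2]=90
step 21: P2: load  L5  ⟶  IOS  (L5)  txn=BusRd  M[L5]=50
step 22: P1: store L1 := 14  ⟶  IMI  (L1)  txn=BusRdX+Flush  M[L1]=43
step 23: P0: load  L5  ⟶  SOS  (L5)  txn=BusRd  M[L5]=50
step 24: P1: store L1 := 93  ⟶  IMI  (L1)  txn=∅  M[L1]=43
step 25: P0: load  L0  ⟶  SOI  (L0)  txn=∅  M[L0]=90
step 26: P2: load  L4  ⟶  SIO  (L4)  txn=∅  M[L4]=23
step 27: P0: load  L3  ⟶  SOI  (L3)  txn=BusRd  M[L3]=17
step 28: P2: load  L5  ⟶  SOS  (L5)  txn=∅  M[L5]=50
step 29: P0: load  L5  ⟶  SOS  (L5)  txn=∅  M[L5]=50

memory[L5] = 50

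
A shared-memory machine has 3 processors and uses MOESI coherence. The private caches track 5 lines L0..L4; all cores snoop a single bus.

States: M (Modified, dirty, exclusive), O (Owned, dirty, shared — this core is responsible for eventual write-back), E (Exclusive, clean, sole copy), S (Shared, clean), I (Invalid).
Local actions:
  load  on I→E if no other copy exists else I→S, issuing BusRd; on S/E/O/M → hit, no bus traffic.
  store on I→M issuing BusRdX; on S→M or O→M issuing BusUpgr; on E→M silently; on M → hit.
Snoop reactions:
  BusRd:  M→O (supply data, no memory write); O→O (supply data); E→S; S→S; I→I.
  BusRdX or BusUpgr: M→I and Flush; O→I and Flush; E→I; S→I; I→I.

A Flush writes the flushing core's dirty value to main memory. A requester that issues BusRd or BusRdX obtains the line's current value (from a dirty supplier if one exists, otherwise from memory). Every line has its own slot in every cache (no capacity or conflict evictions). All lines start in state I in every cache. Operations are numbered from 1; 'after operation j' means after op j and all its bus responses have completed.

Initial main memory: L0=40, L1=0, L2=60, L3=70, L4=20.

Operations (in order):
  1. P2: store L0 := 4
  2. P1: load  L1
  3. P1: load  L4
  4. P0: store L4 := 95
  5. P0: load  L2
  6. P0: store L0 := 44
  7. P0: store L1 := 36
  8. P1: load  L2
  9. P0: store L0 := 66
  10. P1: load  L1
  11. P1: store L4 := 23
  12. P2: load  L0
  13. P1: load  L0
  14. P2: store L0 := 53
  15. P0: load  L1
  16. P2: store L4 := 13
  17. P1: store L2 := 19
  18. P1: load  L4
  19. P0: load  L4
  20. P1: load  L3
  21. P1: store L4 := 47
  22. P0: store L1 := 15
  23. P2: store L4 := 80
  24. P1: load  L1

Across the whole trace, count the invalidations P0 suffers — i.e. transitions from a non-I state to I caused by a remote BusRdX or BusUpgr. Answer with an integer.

invalidations = 4

step 1: P2: store L0 := 4  ⟶  IIM  (L0)  txn=BusRdX  M[L0]=40
step 2: P1: load  L1  ⟶  IEI  (L1)  txn=BusRd  M[L1]=0
step 3: P1: load  L4  ⟶  IEI  (L4)  txn=BusRd  M[L4]=20
step 4: P0: store L4 := 95  ⟶  MII  (L4)  txn=BusRdX  M[L4]=20
step 5: P0: load  L2  ⟶  EII  (L2)  txn=BusRd  M[L2]=60
step 6: P0: store L0 := 44  ⟶  MII  (L0)  txn=BusRdX+Flush  M[L0]=4
step 7: P0: store L1 := 36  ⟶  MII  (L1)  txn=BusRdX  M[L1]=0
step 8: P1: load  L2  ⟶  SSI  (L2)  txn=BusRd  M[L2]=60
step 9: P0: store L0 := 66  ⟶  MII  (L0)  txn=∅  M[L0]=4
step 10: P1: load  L1  ⟶  OSI  (L1)  txn=BusRd  M[L1]=0
step 11: P1: store L4 := 23  ⟶  IMI  (L4)  txn=BusRdX+Flush  M[L4]=95
step 12: P2: load  L0  ⟶  OIS  (L0)  txn=BusRd  M[L0]=4
step 13: P1: load  L0  ⟶  OSS  (L0)  txn=BusRd  M[L0]=4
step 14: P2: store L0 := 53  ⟶  IIM  (L0)  txn=BusUpgr+Flush  M[L0]=66
step 15: P0: load  L1  ⟶  OSI  (L1)  txn=∅  M[L1]=0
step 16: P2: store L4 := 13  ⟶  IIM  (L4)  txn=BusRdX+Flush  M[L4]=23
step 17: P1: store L2 := 19  ⟶  IMI  (L2)  txn=BusUpgr  M[L2]=60
step 18: P1: load  L4  ⟶  ISO  (L4)  txn=BusRd  M[L4]=23
step 19: P0: load  L4  ⟶  SSO  (L4)  txn=BusRd  M[L4]=23
step 20: P1: load  L3  ⟶  IEI  (L3)  txn=BusRd  M[L3]=70
step 21: P1: store L4 := 47  ⟶  IMI  (L4)  txn=BusUpgr+Flush  M[L4]=13
step 22: P0: store L1 := 15  ⟶  MII  (L1)  txn=BusUpgr  M[L1]=0
step 23: P2: store L4 := 80  ⟶  IIM  (L4)  txn=BusRdX+Flush  M[L4]=47
step 24: P1: load  L1  ⟶  OSI  (L1)  txn=BusRd  M[L1]=0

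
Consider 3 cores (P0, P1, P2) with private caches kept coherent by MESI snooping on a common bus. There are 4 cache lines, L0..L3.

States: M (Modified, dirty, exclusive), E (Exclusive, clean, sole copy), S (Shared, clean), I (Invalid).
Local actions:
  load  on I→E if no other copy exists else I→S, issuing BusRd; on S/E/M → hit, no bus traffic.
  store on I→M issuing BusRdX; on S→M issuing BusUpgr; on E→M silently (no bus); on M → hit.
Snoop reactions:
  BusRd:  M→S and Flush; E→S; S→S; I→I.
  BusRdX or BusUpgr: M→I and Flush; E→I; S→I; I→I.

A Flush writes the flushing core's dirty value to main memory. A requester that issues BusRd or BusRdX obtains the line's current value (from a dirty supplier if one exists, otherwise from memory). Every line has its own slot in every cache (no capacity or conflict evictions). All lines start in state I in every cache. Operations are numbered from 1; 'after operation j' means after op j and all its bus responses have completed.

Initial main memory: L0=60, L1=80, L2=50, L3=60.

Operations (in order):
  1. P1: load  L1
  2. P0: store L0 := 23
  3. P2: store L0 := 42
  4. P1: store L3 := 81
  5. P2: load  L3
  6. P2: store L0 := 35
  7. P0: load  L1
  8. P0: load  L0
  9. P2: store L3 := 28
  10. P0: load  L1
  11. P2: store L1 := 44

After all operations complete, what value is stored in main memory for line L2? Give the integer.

[1] P1: load  L1 | P0:I, P1:E(80), P2:I | bus: BusRd
[2] P0: store L0 := 23 | P0:M(23), P1:I, P2:I | bus: BusRdX
[3] P2: store L0 := 42 | P0:I, P1:I, P2:M(42) | bus: BusRdX,Flush
[4] P1: store L3 := 81 | P0:I, P1:M(81), P2:I | bus: BusRdX
[5] P2: load  L3 | P0:I, P1:S(81), P2:S(81) | bus: BusRd,Flush
[6] P2: store L0 := 35 | P0:I, P1:I, P2:M(35) | bus: none
[7] P0: load  L1 | P0:S(80), P1:S(80), P2:I | bus: BusRd
[8] P0: load  L0 | P0:S(35), P1:I, P2:S(35) | bus: BusRd,Flush
[9] P2: store L3 := 28 | P0:I, P1:I, P2:M(28) | bus: BusUpgr
[10] P0: load  L1 | P0:S(80), P1:S(80), P2:I | bus: none
[11] P2: store L1 := 44 | P0:I, P1:I, P2:M(44) | bus: BusRdX

memory[L2] = 50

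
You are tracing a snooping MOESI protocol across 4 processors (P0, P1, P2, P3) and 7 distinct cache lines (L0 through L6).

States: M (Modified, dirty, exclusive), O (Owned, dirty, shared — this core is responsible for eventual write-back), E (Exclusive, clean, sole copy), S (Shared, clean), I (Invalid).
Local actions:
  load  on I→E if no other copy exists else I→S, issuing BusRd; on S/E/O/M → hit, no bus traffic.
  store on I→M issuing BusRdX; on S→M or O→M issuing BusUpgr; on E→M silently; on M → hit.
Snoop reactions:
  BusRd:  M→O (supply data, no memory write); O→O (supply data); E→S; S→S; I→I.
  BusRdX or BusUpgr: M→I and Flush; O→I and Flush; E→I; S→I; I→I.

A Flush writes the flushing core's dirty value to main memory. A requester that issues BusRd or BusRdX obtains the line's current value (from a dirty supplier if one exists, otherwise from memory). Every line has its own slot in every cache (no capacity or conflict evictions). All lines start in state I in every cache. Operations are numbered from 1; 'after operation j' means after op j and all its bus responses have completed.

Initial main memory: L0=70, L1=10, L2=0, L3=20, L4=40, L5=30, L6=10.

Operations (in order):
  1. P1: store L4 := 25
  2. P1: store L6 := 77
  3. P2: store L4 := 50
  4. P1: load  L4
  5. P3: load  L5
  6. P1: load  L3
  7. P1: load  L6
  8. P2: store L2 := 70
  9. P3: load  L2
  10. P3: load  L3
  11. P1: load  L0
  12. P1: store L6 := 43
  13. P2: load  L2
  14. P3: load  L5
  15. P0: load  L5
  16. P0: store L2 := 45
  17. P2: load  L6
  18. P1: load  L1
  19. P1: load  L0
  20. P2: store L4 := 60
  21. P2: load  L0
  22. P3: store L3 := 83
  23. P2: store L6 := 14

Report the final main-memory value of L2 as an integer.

1. P1: store L4 := 25  bus=[BusRdX]  L4: P0=I P1=M P2=I P3=I  mem[L4]=40
2. P1: store L6 := 77  bus=[BusRdX]  L6: P0=I P1=M P2=I P3=I  mem[L6]=10
3. P2: store L4 := 50  bus=[BusRdX,Flush]  L4: P0=I P1=I P2=M P3=I  mem[L4]=25
4. P1: load  L4  bus=[BusRd]  L4: P0=I P1=S P2=O P3=I  mem[L4]=25
5. P3: load  L5  bus=[BusRd]  L5: P0=I P1=I P2=I P3=E  mem[L5]=30
6. P1: load  L3  bus=[BusRd]  L3: P0=I P1=E P2=I P3=I  mem[L3]=20
7. P1: load  L6  bus=[-]  L6: P0=I P1=M P2=I P3=I  mem[L6]=10
8. P2: store L2 := 70  bus=[BusRdX]  L2: P0=I P1=I P2=M P3=I  mem[L2]=0
9. P3: load  L2  bus=[BusRd]  L2: P0=I P1=I P2=O P3=S  mem[L2]=0
10. P3: load  L3  bus=[BusRd]  L3: P0=I P1=S P2=I P3=S  mem[L3]=20
11. P1: load  L0  bus=[BusRd]  L0: P0=I P1=E P2=I P3=I  mem[L0]=70
12. P1: store L6 := 43  bus=[-]  L6: P0=I P1=M P2=I P3=I  mem[L6]=10
13. P2: load  L2  bus=[-]  L2: P0=I P1=I P2=O P3=S  mem[L2]=0
14. P3: load  L5  bus=[-]  L5: P0=I P1=I P2=I P3=E  mem[L5]=30
15. P0: load  L5  bus=[BusRd]  L5: P0=S P1=I P2=I P3=S  mem[L5]=30
16. P0: store L2 := 45  bus=[BusRdX,Flush]  L2: P0=M P1=I P2=I P3=I  mem[L2]=70
17. P2: load  L6  bus=[BusRd]  L6: P0=I P1=O P2=S P3=I  mem[L6]=10
18. P1: load  L1  bus=[BusRd]  L1: P0=I P1=E P2=I P3=I  mem[L1]=10
19. P1: load  L0  bus=[-]  L0: P0=I P1=E P2=I P3=I  mem[L0]=70
20. P2: store L4 := 60  bus=[BusUpgr]  L4: P0=I P1=I P2=M P3=I  mem[L4]=25
21. P2: load  L0  bus=[BusRd]  L0: P0=I P1=S P2=S P3=I  mem[L0]=70
22. P3: store L3 := 83  bus=[BusUpgr]  L3: P0=I P1=I P2=I P3=M  mem[L3]=20
23. P2: store L6 := 14  bus=[BusUpgr,Flush]  L6: P0=I P1=I P2=M P3=I  mem[L6]=43

memory[L2] = 70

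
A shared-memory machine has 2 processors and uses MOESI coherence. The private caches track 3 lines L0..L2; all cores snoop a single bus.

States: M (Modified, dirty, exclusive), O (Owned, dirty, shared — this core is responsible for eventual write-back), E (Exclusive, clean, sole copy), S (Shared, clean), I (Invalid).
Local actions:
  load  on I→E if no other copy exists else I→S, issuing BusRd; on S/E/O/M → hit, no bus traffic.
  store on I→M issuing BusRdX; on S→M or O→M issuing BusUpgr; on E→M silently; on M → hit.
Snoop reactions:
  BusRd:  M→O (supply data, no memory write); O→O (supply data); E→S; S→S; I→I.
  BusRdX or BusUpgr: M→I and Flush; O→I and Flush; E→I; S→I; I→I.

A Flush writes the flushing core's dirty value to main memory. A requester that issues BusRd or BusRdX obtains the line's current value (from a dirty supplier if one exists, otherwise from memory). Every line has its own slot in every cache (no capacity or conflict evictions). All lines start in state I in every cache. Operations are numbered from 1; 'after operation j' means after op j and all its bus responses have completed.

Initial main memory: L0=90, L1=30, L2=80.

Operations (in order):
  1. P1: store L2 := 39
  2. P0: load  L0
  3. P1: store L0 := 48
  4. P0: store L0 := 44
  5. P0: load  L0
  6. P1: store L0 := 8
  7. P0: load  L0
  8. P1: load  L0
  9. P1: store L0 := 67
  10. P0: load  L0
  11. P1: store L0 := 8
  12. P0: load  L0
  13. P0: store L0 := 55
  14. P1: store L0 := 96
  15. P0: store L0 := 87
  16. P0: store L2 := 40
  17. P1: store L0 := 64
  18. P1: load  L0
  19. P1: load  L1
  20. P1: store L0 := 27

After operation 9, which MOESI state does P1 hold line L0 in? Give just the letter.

1. P1: store L2 := 39  bus=[BusRdX]  L2: P0=I P1=M  mem[L2]=80
2. P0: load  L0  bus=[BusRd]  L0: P0=E P1=I  mem[L0]=90
3. P1: store L0 := 48  bus=[BusRdX]  L0: P0=I P1=M  mem[L0]=90
4. P0: store L0 := 44  bus=[BusRdX,Flush]  L0: P0=M P1=I  mem[L0]=48
5. P0: load  L0  bus=[-]  L0: P0=M P1=I  mem[L0]=48
6. P1: store L0 := 8  bus=[BusRdX,Flush]  L0: P0=I P1=M  mem[L0]=44
7. P0: load  L0  bus=[BusRd]  L0: P0=S P1=O  mem[L0]=44
8. P1: load  L0  bus=[-]  L0: P0=S P1=O  mem[L0]=44
9. P1: store L0 := 67  bus=[BusUpgr]  L0: P0=I P1=M  mem[L0]=44
10. P0: load  L0  bus=[BusRd]  L0: P0=S P1=O  mem[L0]=44
11. P1: store L0 := 8  bus=[BusUpgr]  L0: P0=I P1=M  mem[L0]=44
12. P0: load  L0  bus=[BusRd]  L0: P0=S P1=O  mem[L0]=44
13. P0: store L0 := 55  bus=[BusUpgr,Flush]  L0: P0=M P1=I  mem[L0]=8
14. P1: store L0 := 96  bus=[BusRdX,Flush]  L0: P0=I P1=M  mem[L0]=55
15. P0: store L0 := 87  bus=[BusRdX,Flush]  L0: P0=M P1=I  mem[L0]=96
16. P0: store L2 := 40  bus=[BusRdX,Flush]  L2: P0=M P1=I  mem[L2]=39
17. P1: store L0 := 64  bus=[BusRdX,Flush]  L0: P0=I P1=M  mem[L0]=87
18. P1: load  L0  bus=[-]  L0: P0=I P1=M  mem[L0]=87
19. P1: load  L1  bus=[BusRd]  L1: P0=I P1=E  mem[L1]=30
20. P1: store L0 := 27  bus=[-]  L0: P0=I P1=M  mem[L0]=87

state = M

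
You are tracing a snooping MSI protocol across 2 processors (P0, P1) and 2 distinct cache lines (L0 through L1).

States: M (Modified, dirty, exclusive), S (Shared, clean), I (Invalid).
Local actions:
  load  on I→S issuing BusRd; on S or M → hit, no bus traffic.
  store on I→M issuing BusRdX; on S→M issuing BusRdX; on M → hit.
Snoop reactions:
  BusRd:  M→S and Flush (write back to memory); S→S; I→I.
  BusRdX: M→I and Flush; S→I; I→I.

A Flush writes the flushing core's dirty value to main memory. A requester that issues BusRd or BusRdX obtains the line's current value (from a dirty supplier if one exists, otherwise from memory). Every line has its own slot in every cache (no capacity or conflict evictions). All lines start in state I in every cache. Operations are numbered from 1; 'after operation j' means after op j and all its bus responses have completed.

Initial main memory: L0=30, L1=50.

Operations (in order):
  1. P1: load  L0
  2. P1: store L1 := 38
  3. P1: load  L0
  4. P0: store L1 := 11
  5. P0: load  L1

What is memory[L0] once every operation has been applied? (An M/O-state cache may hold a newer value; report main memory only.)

memory[L0] = 30

1. P1: load  L0  bus=[BusRd]  L0: P0=I P1=S  mem[L0]=30
2. P1: store L1 := 38  bus=[BusRdX]  L1: P0=I P1=M  mem[L1]=50
3. P1: load  L0  bus=[-]  L0: P0=I P1=S  mem[L0]=30
4. P0: store L1 := 11  bus=[BusRdX,Flush]  L1: P0=M P1=I  mem[L1]=38
5. P0: load  L1  bus=[-]  L1: P0=M P1=I  mem[L1]=38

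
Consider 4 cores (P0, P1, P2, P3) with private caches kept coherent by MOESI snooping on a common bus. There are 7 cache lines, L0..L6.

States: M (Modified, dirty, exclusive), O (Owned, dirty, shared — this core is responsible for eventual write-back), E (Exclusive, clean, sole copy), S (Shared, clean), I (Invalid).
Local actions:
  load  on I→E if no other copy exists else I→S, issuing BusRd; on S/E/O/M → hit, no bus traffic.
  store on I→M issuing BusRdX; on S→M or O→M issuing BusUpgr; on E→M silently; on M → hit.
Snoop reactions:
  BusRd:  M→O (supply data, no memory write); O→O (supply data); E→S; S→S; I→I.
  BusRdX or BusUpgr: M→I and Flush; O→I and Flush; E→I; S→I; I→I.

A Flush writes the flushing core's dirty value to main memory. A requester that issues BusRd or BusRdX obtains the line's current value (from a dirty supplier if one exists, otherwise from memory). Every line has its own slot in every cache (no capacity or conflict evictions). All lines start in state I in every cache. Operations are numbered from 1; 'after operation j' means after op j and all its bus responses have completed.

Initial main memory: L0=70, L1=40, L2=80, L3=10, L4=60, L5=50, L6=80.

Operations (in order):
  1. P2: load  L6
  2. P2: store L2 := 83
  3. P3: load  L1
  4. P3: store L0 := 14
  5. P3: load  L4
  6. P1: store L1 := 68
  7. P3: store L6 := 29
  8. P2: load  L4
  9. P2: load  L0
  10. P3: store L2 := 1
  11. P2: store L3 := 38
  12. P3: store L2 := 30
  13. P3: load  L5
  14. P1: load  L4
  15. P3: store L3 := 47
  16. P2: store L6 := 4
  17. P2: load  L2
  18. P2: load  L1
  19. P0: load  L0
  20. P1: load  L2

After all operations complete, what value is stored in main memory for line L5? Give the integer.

memory[L5] = 50

[1] P2: load  L6 | P0:I, P1:I, P2:E(80), P3:I | bus: BusRd
[2] P2: store L2 := 83 | P0:I, P1:I, P2:M(83), P3:I | bus: BusRdX
[3] P3: load  L1 | P0:I, P1:I, P2:I, P3:E(40) | bus: BusRd
[4] P3: store L0 := 14 | P0:I, P1:I, P2:I, P3:M(14) | bus: BusRdX
[5] P3: load  L4 | P0:I, P1:I, P2:I, P3:E(60) | bus: BusRd
[6] P1: store L1 := 68 | P0:I, P1:M(68), P2:I, P3:I | bus: BusRdX
[7] P3: store L6 := 29 | P0:I, P1:I, P2:I, P3:M(29) | bus: BusRdX
[8] P2: load  L4 | P0:I, P1:I, P2:S(60), P3:S(60) | bus: BusRd
[9] P2: load  L0 | P0:I, P1:I, P2:S(14), P3:O(14) | bus: BusRd
[10] P3: store L2 := 1 | P0:I, P1:I, P2:I, P3:M(1) | bus: BusRdX,Flush
[11] P2: store L3 := 38 | P0:I, P1:I, P2:M(38), P3:I | bus: BusRdX
[12] P3: store L2 := 30 | P0:I, P1:I, P2:I, P3:M(30) | bus: none
[13] P3: load  L5 | P0:I, P1:I, P2:I, P3:E(50) | bus: BusRd
[14] P1: load  L4 | P0:I, P1:S(60), P2:S(60), P3:S(60) | bus: BusRd
[15] P3: store L3 := 47 | P0:I, P1:I, P2:I, P3:M(47) | bus: BusRdX,Flush
[16] P2: store L6 := 4 | P0:I, P1:I, P2:M(4), P3:I | bus: BusRdX,Flush
[17] P2: load  L2 | P0:I, P1:I, P2:S(30), P3:O(30) | bus: BusRd
[18] P2: load  L1 | P0:I, P1:O(68), P2:S(68), P3:I | bus: BusRd
[19] P0: load  L0 | P0:S(14), P1:I, P2:S(14), P3:O(14) | bus: BusRd
[20] P1: load  L2 | P0:I, P1:S(30), P2:S(30), P3:O(30) | bus: BusRd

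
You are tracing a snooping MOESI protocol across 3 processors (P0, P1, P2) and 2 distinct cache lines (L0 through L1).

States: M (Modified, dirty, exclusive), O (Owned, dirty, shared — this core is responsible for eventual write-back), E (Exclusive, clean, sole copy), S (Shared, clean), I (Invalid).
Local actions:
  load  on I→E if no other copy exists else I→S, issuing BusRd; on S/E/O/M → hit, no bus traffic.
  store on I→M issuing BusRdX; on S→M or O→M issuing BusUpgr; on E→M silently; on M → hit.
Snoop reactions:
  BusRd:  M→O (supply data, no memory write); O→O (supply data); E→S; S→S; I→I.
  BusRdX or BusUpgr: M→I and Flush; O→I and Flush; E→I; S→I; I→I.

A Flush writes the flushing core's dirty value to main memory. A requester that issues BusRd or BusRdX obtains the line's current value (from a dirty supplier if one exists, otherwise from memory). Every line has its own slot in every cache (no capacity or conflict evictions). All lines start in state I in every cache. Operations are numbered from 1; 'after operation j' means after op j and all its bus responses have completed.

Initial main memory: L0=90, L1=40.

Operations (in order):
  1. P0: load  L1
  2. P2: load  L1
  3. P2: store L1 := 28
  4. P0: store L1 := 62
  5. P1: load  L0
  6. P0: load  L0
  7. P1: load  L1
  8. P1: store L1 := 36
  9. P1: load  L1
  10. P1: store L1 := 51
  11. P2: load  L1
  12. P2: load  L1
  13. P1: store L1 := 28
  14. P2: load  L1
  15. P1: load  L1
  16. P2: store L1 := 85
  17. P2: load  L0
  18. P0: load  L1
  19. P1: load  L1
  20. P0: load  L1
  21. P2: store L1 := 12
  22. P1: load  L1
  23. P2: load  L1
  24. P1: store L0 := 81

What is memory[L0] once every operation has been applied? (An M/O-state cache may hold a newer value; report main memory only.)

1. P0: load  L1  bus=[BusRd]  L1: P0=E P1=I P2=I  mem[L1]=40
2. P2: load  L1  bus=[BusRd]  L1: P0=S P1=I P2=S  mem[L1]=40
3. P2: store L1 := 28  bus=[BusUpgr]  L1: P0=I P1=I P2=M  mem[L1]=40
4. P0: store L1 := 62  bus=[BusRdX,Flush]  L1: P0=M P1=I P2=I  mem[L1]=28
5. P1: load  L0  bus=[BusRd]  L0: P0=I P1=E P2=I  mem[L0]=90
6. P0: load  L0  bus=[BusRd]  L0: P0=S P1=S P2=I  mem[L0]=90
7. P1: load  L1  bus=[BusRd]  L1: P0=O P1=S P2=I  mem[L1]=28
8. P1: store L1 := 36  bus=[BusUpgr,Flush]  L1: P0=I P1=M P2=I  mem[L1]=62
9. P1: load  L1  bus=[-]  L1: P0=I P1=M P2=I  mem[L1]=62
10. P1: store L1 := 51  bus=[-]  L1: P0=I P1=M P2=I  mem[L1]=62
11. P2: load  L1  bus=[BusRd]  L1: P0=I P1=O P2=S  mem[L1]=62
12. P2: load  L1  bus=[-]  L1: P0=I P1=O P2=S  mem[L1]=62
13. P1: store L1 := 28  bus=[BusUpgr]  L1: P0=I P1=M P2=I  mem[L1]=62
14. P2: load  L1  bus=[BusRd]  L1: P0=I P1=O P2=S  mem[L1]=62
15. P1: load  L1  bus=[-]  L1: P0=I P1=O P2=S  mem[L1]=62
16. P2: store L1 := 85  bus=[BusUpgr,Flush]  L1: P0=I P1=I P2=M  mem[L1]=28
17. P2: load  L0  bus=[BusRd]  L0: P0=S P1=S P2=S  mem[L0]=90
18. P0: load  L1  bus=[BusRd]  L1: P0=S P1=I P2=O  mem[L1]=28
19. P1: load  L1  bus=[BusRd]  L1: P0=S P1=S P2=O  mem[L1]=28
20. P0: load  L1  bus=[-]  L1: P0=S P1=S P2=O  mem[L1]=28
21. P2: store L1 := 12  bus=[BusUpgr]  L1: P0=I P1=I P2=M  mem[L1]=28
22. P1: load  L1  bus=[BusRd]  L1: P0=I P1=S P2=O  mem[L1]=28
23. P2: load  L1  bus=[-]  L1: P0=I P1=S P2=O  mem[L1]=28
24. P1: store L0 := 81  bus=[BusUpgr]  L0: P0=I P1=M P2=I  mem[L0]=90

memory[L0] = 90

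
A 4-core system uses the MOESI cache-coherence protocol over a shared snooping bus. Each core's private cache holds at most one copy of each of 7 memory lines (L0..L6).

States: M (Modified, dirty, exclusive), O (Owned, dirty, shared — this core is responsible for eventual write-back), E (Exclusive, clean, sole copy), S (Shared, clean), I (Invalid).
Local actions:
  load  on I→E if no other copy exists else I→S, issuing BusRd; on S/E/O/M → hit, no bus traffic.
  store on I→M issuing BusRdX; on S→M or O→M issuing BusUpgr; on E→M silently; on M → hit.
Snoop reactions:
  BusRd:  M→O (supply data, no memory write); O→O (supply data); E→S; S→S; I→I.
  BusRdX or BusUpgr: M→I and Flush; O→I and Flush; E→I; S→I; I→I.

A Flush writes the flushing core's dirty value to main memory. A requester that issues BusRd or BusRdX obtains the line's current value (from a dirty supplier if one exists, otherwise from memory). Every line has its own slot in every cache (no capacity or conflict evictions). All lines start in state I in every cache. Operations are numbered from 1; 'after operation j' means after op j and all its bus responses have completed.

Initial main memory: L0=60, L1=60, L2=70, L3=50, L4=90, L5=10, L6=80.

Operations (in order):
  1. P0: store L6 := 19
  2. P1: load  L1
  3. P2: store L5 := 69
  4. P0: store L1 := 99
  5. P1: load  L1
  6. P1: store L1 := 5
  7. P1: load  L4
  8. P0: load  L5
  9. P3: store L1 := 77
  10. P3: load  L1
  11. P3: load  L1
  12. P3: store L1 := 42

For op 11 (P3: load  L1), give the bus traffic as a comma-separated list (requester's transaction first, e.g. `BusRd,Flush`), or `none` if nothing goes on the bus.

1. P0: store L6 := 19  bus=[BusRdX]  L6: P0=M P1=I P2=I P3=I  mem[L6]=80
2. P1: load  L1  bus=[BusRd]  L1: P0=I P1=E P2=I P3=I  mem[L1]=60
3. P2: store L5 := 69  bus=[BusRdX]  L5: P0=I P1=I P2=M P3=I  mem[L5]=10
4. P0: store L1 := 99  bus=[BusRdX]  L1: P0=M P1=I P2=I P3=I  mem[L1]=60
5. P1: load  L1  bus=[BusRd]  L1: P0=O P1=S P2=I P3=I  mem[L1]=60
6. P1: store L1 := 5  bus=[BusUpgr,Flush]  L1: P0=I P1=M P2=I P3=I  mem[L1]=99
7. P1: load  L4  bus=[BusRd]  L4: P0=I P1=E P2=I P3=I  mem[L4]=90
8. P0: load  L5  bus=[BusRd]  L5: P0=S P1=I P2=O P3=I  mem[L5]=10
9. P3: store L1 := 77  bus=[BusRdX,Flush]  L1: P0=I P1=I P2=I P3=M  mem[L1]=5
10. P3: load  L1  bus=[-]  L1: P0=I P1=I P2=I P3=M  mem[L1]=5
11. P3: load  L1  bus=[-]  L1: P0=I P1=I P2=I P3=M  mem[L1]=5
12. P3: store L1 := 42  bus=[-]  L1: P0=I P1=I P2=I P3=M  mem[L1]=5

bus = none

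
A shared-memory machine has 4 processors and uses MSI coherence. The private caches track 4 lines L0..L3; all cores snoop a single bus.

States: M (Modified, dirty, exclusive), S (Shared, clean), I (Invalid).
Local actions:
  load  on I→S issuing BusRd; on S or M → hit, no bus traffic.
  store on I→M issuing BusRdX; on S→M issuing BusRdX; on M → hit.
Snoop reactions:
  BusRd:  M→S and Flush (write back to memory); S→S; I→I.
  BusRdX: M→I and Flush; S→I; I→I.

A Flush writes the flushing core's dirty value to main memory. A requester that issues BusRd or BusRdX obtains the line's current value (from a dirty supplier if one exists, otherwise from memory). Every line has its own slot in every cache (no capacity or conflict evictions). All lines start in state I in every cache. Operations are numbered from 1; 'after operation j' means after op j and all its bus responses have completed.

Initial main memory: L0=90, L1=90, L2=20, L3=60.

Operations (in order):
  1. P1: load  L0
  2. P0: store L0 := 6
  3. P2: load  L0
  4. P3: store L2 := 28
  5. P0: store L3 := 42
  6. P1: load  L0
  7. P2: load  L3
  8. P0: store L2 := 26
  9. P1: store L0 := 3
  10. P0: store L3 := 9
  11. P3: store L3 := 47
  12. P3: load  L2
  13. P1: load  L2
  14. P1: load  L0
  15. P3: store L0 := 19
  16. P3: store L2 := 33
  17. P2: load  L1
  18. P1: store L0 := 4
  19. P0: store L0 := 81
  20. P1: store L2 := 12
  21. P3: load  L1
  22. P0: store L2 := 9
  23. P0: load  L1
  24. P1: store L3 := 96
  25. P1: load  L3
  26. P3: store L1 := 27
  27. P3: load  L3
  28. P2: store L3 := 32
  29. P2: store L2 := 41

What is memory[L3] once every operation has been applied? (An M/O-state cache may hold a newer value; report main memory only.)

memory[L3] = 96

step 1: P1: load  L0  ⟶  ISII  (L0)  txn=BusRd  M[L0]=90
step 2: P0: store L0 := 6  ⟶  MIII  (L0)  txn=BusRdX  M[L0]=90
step 3: P2: load  L0  ⟶  SISI  (L0)  txn=BusRd+Flush  M[L0]=6
step 4: P3: store L2 := 28  ⟶  IIIM  (L2)  txn=BusRdX  M[L2]=20
step 5: P0: store L3 := 42  ⟶  MIII  (L3)  txn=BusRdX  M[L3]=60
step 6: P1: load  L0  ⟶  SSSI  (L0)  txn=BusRd  M[L0]=6
step 7: P2: load  L3  ⟶  SISI  (L3)  txn=BusRd+Flush  M[L3]=42
step 8: P0: store L2 := 26  ⟶  MIII  (L2)  txn=BusRdX+Flush  M[L2]=28
step 9: P1: store L0 := 3  ⟶  IMII  (L0)  txn=BusRdX  M[L0]=6
step 10: P0: store L3 := 9  ⟶  MIII  (L3)  txn=BusRdX  M[L3]=42
step 11: P3: store L3 := 47  ⟶  IIIM  (L3)  txn=BusRdX+Flush  M[L3]=9
step 12: P3: load  L2  ⟶  SIIS  (L2)  txn=BusRd+Flush  M[L2]=26
step 13: P1: load  L2  ⟶  SSIS  (L2)  txn=BusRd  M[L2]=26
step 14: P1: load  L0  ⟶  IMII  (L0)  txn=∅  M[L0]=6
step 15: P3: store L0 := 19  ⟶  IIIM  (L0)  txn=BusRdX+Flush  M[L0]=3
step 16: P3: store L2 := 33  ⟶  IIIM  (L2)  txn=BusRdX  M[L2]=26
step 17: P2: load  L1  ⟶  IISI  (L1)  txn=BusRd  M[L1]=90
step 18: P1: store L0 := 4  ⟶  IMII  (L0)  txn=BusRdX+Flush  M[L0]=19
step 19: P0: store L0 := 81  ⟶  MIII  (L0)  txn=BusRdX+Flush  M[L0]=4
step 20: P1: store L2 := 12  ⟶  IMII  (L2)  txn=BusRdX+Flush  M[L2]=33
step 21: P3: load  L1  ⟶  IISS  (L1)  txn=BusRd  M[L1]=90
step 22: P0: store L2 := 9  ⟶  MIII  (L2)  txn=BusRdX+Flush  M[L2]=12
step 23: P0: load  L1  ⟶  SISS  (L1)  txn=BusRd  M[L1]=90
step 24: P1: store L3 := 96  ⟶  IMII  (L3)  txn=BusRdX+Flush  M[L3]=47
step 25: P1: load  L3  ⟶  IMII  (L3)  txn=∅  M[L3]=47
step 26: P3: store L1 := 27  ⟶  IIIM  (L1)  txn=BusRdX  M[L1]=90
step 27: P3: load  L3  ⟶  ISIS  (L3)  txn=BusRd+Flush  M[L3]=96
step 28: P2: store L3 := 32  ⟶  IIMI  (L3)  txn=BusRdX  M[L3]=96
step 29: P2: store L2 := 41  ⟶  IIMI  (L2)  txn=BusRdX+Flush  M[L2]=9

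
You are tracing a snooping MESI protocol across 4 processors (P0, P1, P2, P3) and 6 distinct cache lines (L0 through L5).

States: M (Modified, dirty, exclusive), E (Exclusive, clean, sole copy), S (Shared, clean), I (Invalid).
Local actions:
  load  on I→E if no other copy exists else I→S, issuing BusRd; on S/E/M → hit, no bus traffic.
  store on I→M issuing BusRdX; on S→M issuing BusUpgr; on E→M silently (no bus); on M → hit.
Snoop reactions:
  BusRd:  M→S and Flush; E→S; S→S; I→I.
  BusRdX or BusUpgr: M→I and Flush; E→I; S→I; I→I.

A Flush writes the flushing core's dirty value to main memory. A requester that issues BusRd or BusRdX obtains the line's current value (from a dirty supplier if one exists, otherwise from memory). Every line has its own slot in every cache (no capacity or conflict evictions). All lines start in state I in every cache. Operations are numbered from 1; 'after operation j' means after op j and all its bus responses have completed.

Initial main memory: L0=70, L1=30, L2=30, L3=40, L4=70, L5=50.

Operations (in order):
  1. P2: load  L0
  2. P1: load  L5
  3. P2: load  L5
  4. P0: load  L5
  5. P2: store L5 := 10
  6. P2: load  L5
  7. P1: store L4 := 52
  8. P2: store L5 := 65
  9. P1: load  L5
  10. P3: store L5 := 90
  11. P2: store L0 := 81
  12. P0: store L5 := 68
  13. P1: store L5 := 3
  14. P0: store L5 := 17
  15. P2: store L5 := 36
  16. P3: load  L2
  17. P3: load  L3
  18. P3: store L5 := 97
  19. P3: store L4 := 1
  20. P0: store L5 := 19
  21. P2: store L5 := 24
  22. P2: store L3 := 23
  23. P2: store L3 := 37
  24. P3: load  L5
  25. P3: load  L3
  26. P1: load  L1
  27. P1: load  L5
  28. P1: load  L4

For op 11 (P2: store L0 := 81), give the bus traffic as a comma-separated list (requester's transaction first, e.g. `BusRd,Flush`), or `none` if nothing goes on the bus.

bus = none

1. P2: load  L0  bus=[BusRd]  L0: P0=I P1=I P2=E P3=I  mem[L0]=70
2. P1: load  L5  bus=[BusRd]  L5: P0=I P1=E P2=I P3=I  mem[L5]=50
3. P2: load  L5  bus=[BusRd]  L5: P0=I P1=S P2=S P3=I  mem[L5]=50
4. P0: load  L5  bus=[BusRd]  L5: P0=S P1=S P2=S P3=I  mem[L5]=50
5. P2: store L5 := 10  bus=[BusUpgr]  L5: P0=I P1=I P2=M P3=I  mem[L5]=50
6. P2: load  L5  bus=[-]  L5: P0=I P1=I P2=M P3=I  mem[L5]=50
7. P1: store L4 := 52  bus=[BusRdX]  L4: P0=I P1=M P2=I P3=I  mem[L4]=70
8. P2: store L5 := 65  bus=[-]  L5: P0=I P1=I P2=M P3=I  mem[L5]=50
9. P1: load  L5  bus=[BusRd,Flush]  L5: P0=I P1=S P2=S P3=I  mem[L5]=65
10. P3: store L5 := 90  bus=[BusRdX]  L5: P0=I P1=I P2=I P3=M  mem[L5]=65
11. P2: store L0 := 81  bus=[-]  L0: P0=I P1=I P2=M P3=I  mem[L0]=70
12. P0: store L5 := 68  bus=[BusRdX,Flush]  L5: P0=M P1=I P2=I P3=I  mem[L5]=90
13. P1: store L5 := 3  bus=[BusRdX,Flush]  L5: P0=I P1=M P2=I P3=I  mem[L5]=68
14. P0: store L5 := 17  bus=[BusRdX,Flush]  L5: P0=M P1=I P2=I P3=I  mem[L5]=3
15. P2: store L5 := 36  bus=[BusRdX,Flush]  L5: P0=I P1=I P2=M P3=I  mem[L5]=17
16. P3: load  L2  bus=[BusRd]  L2: P0=I P1=I P2=I P3=E  mem[L2]=30
17. P3: load  L3  bus=[BusRd]  L3: P0=I P1=I P2=I P3=E  mem[L3]=40
18. P3: store L5 := 97  bus=[BusRdX,Flush]  L5: P0=I P1=I P2=I P3=M  mem[L5]=36
19. P3: store L4 := 1  bus=[BusRdX,Flush]  L4: P0=I P1=I P2=I P3=M  mem[L4]=52
20. P0: store L5 := 19  bus=[BusRdX,Flush]  L5: P0=M P1=I P2=I P3=I  mem[L5]=97
21. P2: store L5 := 24  bus=[BusRdX,Flush]  L5: P0=I P1=I P2=M P3=I  mem[L5]=19
22. P2: store L3 := 23  bus=[BusRdX]  L3: P0=I P1=I P2=M P3=I  mem[L3]=40
23. P2: store L3 := 37  bus=[-]  L3: P0=I P1=I P2=M P3=I  mem[L3]=40
24. P3: load  L5  bus=[BusRd,Flush]  L5: P0=I P1=I P2=S P3=S  mem[L5]=24
25. P3: load  L3  bus=[BusRd,Flush]  L3: P0=I P1=I P2=S P3=S  mem[L3]=37
26. P1: load  L1  bus=[BusRd]  L1: P0=I P1=E P2=I P3=I  mem[L1]=30
27. P1: load  L5  bus=[BusRd]  L5: P0=I P1=S P2=S P3=S  mem[L5]=24
28. P1: load  L4  bus=[BusRd,Flush]  L4: P0=I P1=S P2=I P3=S  mem[L4]=1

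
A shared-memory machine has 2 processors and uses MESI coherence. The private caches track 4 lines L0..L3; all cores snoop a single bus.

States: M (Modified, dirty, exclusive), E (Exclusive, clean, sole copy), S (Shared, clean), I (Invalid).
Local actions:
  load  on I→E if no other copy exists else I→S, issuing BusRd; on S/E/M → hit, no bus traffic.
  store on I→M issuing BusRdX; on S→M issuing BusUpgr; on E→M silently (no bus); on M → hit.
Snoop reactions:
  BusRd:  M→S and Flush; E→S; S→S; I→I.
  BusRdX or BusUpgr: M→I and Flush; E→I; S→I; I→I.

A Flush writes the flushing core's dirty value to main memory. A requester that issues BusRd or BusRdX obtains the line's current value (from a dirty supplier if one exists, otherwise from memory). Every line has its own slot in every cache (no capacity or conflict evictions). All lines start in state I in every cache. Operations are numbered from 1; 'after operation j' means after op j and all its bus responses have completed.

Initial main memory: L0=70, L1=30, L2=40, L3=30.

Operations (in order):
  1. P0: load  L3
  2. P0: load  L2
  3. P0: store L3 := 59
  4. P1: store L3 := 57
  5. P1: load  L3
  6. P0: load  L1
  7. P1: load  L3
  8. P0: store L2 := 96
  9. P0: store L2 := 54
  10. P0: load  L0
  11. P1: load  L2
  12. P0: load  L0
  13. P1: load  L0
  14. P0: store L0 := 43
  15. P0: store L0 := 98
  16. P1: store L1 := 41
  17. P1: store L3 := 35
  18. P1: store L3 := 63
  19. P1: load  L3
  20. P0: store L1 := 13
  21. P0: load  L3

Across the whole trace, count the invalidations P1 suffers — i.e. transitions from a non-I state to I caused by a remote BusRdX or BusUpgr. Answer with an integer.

1. P0: load  L3  bus=[BusRd]  L3: P0=E P1=I  mem[L3]=30
2. P0: load  L2  bus=[BusRd]  L2: P0=E P1=I  mem[L2]=40
3. P0: store L3 := 59  bus=[-]  L3: P0=M P1=I  mem[L3]=30
4. P1: store L3 := 57  bus=[BusRdX,Flush]  L3: P0=I P1=M  mem[L3]=59
5. P1: load  L3  bus=[-]  L3: P0=I P1=M  mem[L3]=59
6. P0: load  L1  bus=[BusRd]  L1: P0=E P1=I  mem[L1]=30
7. P1: load  L3  bus=[-]  L3: P0=I P1=M  mem[L3]=59
8. P0: store L2 := 96  bus=[-]  L2: P0=M P1=I  mem[L2]=40
9. P0: store L2 := 54  bus=[-]  L2: P0=M P1=I  mem[L2]=40
10. P0: load  L0  bus=[BusRd]  L0: P0=E P1=I  mem[L0]=70
11. P1: load  L2  bus=[BusRd,Flush]  L2: P0=S P1=S  mem[L2]=54
12. P0: load  L0  bus=[-]  L0: P0=E P1=I  mem[L0]=70
13. P1: load  L0  bus=[BusRd]  L0: P0=S P1=S  mem[L0]=70
14. P0: store L0 := 43  bus=[BusUpgr]  L0: P0=M P1=I  mem[L0]=70
15. P0: store L0 := 98  bus=[-]  L0: P0=M P1=I  mem[L0]=70
16. P1: store L1 := 41  bus=[BusRdX]  L1: P0=I P1=M  mem[L1]=30
17. P1: store L3 := 35  bus=[-]  L3: P0=I P1=M  mem[L3]=59
18. P1: store L3 := 63  bus=[-]  L3: P0=I P1=M  mem[L3]=59
19. P1: load  L3  bus=[-]  L3: P0=I P1=M  mem[L3]=59
20. P0: store L1 := 13  bus=[BusRdX,Flush]  L1: P0=M P1=I  mem[L1]=41
21. P0: load  L3  bus=[BusRd,Flush]  L3: P0=S P1=S  mem[L3]=63

invalidations = 2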